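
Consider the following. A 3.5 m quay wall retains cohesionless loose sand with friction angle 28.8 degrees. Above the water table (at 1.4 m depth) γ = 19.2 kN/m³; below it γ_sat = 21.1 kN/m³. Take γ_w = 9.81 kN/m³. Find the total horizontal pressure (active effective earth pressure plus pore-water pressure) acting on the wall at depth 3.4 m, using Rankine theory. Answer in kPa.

36.9 kPa

K_a = (1 − sin φ)/(1 + sin φ) = 0.3498.
γ' = 21.1 − 9.81 = 11.29 kN/m³.
Effective vertical stress at 3.4 m: σ'_v = 19.2×1.4 + 11.29×2.00 = 49.46 kPa.
σ'_h = K_a σ'_v = 0.3498 × 49.46 = 17.30 kPa; u = γ_w × 2.00 = 19.62 kPa.
Total σ_h = 17.30 + 19.62 = 36.92 kPa.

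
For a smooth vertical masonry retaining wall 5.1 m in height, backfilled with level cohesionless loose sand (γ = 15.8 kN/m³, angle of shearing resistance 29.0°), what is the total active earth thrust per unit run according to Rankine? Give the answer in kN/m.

71.3 kN/m

K_a = tan²(45° − φ/2) = 0.3470.
P_a = ½ K_a γ H² = 0.5 × 0.3470 × 15.8 × 5.1² = 71.30 kN/m.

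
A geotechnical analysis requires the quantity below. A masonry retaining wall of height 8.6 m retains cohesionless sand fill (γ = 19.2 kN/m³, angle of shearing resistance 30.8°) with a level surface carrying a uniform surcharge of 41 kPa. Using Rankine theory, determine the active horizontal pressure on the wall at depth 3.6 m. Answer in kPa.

K_a = (1 − sin φ)/(1 + sin φ) = 0.3227.
σ_v = γz + q = 19.2 × 3.6 + 41 = 110.1 kPa.
σ_h = K_a σ_v = 0.3227 × 110.1 = 35.54 kPa.

35.5 kPa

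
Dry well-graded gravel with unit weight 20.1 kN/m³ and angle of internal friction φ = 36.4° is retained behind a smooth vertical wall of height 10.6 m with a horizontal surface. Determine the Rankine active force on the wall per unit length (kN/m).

288 kN/m

K_a = tan²(45° − φ/2) = 0.2552.
P_a = ½ K_a γ H² = 0.5 × 0.2552 × 20.1 × 10.6² = 288.1 kN/m.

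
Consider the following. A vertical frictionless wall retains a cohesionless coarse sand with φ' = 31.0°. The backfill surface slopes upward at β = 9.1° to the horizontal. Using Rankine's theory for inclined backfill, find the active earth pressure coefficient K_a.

0.332

K_a = cos β · (cos β − √(cos²β − cos²φ)) / (cos β + √(cos²β − cos²φ)).
cos β = 0.9874, cos φ = 0.8572, √(cos²β − cos²φ) = 0.4902.
K_a = 0.9874 × (0.9874 − 0.4902)/(0.9874 + 0.4902) = 0.3323.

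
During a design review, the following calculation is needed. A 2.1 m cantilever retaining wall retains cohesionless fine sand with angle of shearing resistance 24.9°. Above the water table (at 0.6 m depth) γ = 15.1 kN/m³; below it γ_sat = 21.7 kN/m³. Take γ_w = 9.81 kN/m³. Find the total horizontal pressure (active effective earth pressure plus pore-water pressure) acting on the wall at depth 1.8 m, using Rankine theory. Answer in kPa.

21.3 kPa

K_a = (1 − sin φ)/(1 + sin φ) = 0.4074.
γ' = 21.7 − 9.81 = 11.89 kN/m³.
Effective vertical stress at 1.8 m: σ'_v = 15.1×0.6 + 11.89×1.20 = 23.33 kPa.
σ'_h = K_a σ'_v = 0.4074 × 23.33 = 9.504 kPa; u = γ_w × 1.20 = 11.77 kPa.
Total σ_h = 9.504 + 11.77 = 21.28 kPa.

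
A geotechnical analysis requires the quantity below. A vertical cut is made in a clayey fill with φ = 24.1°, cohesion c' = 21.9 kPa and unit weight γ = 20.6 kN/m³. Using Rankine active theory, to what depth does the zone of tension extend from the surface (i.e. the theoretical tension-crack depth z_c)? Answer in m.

3.28 m

K_a = tan²(45° − 24.1°/2) = 0.4201; √K_a = 0.6482.
The active pressure is zero where K_a γ z = 2c√K_a, so z_c = 2c/(γ√K_a) = 2×21.9/(20.6×0.6482) = 3.280 m.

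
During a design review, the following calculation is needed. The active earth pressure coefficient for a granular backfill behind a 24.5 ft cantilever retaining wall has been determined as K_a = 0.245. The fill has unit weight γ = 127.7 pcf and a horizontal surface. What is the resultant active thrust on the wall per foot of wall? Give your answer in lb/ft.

P = ½ K_a γ H² = 0.5 × 0.245 × 127.7 × 24.5² = 9390 lb/ft.

9390 lb/ft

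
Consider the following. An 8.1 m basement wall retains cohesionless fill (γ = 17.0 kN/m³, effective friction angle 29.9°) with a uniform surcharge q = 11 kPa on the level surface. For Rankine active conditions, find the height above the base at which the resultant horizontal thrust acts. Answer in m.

K_a = 0.3347.
Triangular part P₁ = ½K_aγH² = 186.6 at H/3 = 2.700 m; rectangular part P₂ = K_a q H = 29.82 at H/2 = 4.050 m.
ȳ = (P₁·2.700 + P₂·4.050)/(P₁+P₂) = 2.886 m.

2.89 m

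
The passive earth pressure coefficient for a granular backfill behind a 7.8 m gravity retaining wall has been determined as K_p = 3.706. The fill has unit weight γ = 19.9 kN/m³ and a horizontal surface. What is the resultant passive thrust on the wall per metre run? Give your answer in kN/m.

P = ½ K_p γ H² = 0.5 × 3.706 × 19.9 × 7.8² = 2243 kN/m.

2240 kN/m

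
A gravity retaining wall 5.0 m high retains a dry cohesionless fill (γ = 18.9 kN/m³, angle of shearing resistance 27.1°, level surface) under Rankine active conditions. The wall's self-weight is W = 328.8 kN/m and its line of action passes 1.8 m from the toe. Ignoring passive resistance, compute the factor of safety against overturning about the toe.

K_a = tan²(45° − 27.1°/2) = 0.3741.
P_a = ½K_aγH² = 0.5×0.3741×18.9×5.0² = 88.37 kN/m, acting at H/3 = 1.667 m above the base.
Overturning moment M_o = P_a × H/3 = 88.37 × 1.667 = 147.3.
Resisting moment M_r = W × 1.8 = 328.8 × 1.8 = 591.8.
FS_overturning = M_r/M_o = 591.8/147.3 = 4.018.

4.02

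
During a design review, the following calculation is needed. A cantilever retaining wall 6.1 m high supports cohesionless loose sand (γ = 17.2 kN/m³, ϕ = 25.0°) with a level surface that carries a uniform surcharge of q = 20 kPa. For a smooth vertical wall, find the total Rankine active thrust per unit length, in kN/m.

179 kN/m

K_a = tan²(45° − φ/2) = 0.4059.
Soil triangle: ½ K_a γ H² = 0.5×0.4059×17.2×6.1² = 129.9 kN/m.
Surcharge rectangle: K_a q H = 0.4059×20×6.1 = 49.51 kN/m.
Total = 129.9 + 49.51 = 179.4 kN/m.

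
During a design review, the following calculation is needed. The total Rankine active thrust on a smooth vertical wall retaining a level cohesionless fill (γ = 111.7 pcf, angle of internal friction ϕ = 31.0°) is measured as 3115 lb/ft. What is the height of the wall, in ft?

13.2 ft

K_a = 0.3201. P_a = ½ K_a γ H² ⇒ H = √(2P_a/(K_a γ)).
H = √(2×3115/(0.3201×111.7)) = 13.20 ft.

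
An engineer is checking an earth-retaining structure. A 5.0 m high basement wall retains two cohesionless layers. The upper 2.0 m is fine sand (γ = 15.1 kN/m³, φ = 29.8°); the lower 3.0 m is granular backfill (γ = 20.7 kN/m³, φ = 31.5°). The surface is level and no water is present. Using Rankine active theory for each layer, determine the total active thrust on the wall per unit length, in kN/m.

K_a1 = tan²(45°−29.8°/2) = 0.3360; K_a2 = tan²(45°−31.5°/2) = 0.3136.
Layer 1: σ at base = K_a1 γ₁ h₁ = 10.15 kPa; P₁ = ½×10.15×2.0 = 10.15.
Layer 2: σ_v at top = γ₁h₁ = 30.20; σ_h top = K_a2×30.20 = 9.472; σ_h base = K_a2×(30.20+20.7×3.0) = 28.95.
P₂ = ½(9.472+28.95)×3.0 = 57.63. Total P_a = 10.15+57.63 = 67.78 kN/m.

67.8 kN/m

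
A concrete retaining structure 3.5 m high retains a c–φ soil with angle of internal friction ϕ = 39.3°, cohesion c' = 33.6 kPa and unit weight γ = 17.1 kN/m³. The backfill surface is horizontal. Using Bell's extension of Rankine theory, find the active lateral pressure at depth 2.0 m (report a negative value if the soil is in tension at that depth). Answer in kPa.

K_a = (1 − sin φ)/(1 + sin φ) = 0.2245.
σ_a = K_a γ z − 2c√K_a = 0.2245×17.1×2.0 − 2×33.6×0.4738 = -24.16 kPa.

-24.2 kPa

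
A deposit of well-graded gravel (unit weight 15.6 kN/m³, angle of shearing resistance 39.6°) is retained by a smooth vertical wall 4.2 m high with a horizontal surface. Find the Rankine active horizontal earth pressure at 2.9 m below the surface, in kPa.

10.0 kPa

K_a = (1 − sin φ)/(1 + sin φ) = 0.2214.
σ_h = K_a γ z = 0.2214 × 15.6 × 2.9 = 10.02 kPa.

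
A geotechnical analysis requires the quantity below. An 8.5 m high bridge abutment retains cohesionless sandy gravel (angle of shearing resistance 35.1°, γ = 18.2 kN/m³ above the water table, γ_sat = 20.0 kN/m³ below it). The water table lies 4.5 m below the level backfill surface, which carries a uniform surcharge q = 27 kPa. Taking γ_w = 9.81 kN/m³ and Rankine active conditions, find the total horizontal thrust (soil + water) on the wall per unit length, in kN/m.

K_a = tan²(45° − φ/2) = 0.2698.
γ' = 20.0 − 9.81 = 10.19 kN/m³. h₂ = H − d_w = 4.0 m.
σ'_h: at surface K_a·q = 7.286; at WT K_a(q+γd_w) = 29.39; at base K_a(q+γd_w+γ'h₂) = 40.38 kPa.
P₁ = ½(7.286+29.39)×4.5 = 82.51; P₂ = ½(29.39+40.38)×4.0 = 139.5; P_w = ½γ_w h₂² = 78.48.
Total = 82.51+139.5+78.48 = 300.5 kN/m.

301 kN/m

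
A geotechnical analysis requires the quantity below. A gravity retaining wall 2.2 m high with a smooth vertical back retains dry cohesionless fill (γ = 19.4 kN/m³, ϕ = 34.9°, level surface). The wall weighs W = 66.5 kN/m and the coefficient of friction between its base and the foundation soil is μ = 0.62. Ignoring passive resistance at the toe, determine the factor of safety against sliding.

3.23

K_a = tan²(45° − 34.9°/2) = 0.2721.
P_a = ½K_aγH² = 0.5×0.2721×19.4×2.2² = 12.78 kN/m, acting at H/3 = 0.7333 m above the base.
FS_sliding = μW / P_a = 0.62×66.5 / 12.78 = 3.227.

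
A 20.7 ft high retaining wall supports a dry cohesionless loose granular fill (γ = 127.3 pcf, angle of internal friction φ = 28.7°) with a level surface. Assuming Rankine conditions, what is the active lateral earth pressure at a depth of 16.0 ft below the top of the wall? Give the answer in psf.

715 psf

K_a = (1 − sin φ)/(1 + sin φ) = 0.3511.
σ_h = K_a γ z = 0.3511 × 127.3 × 16.0 = 715.2 psf.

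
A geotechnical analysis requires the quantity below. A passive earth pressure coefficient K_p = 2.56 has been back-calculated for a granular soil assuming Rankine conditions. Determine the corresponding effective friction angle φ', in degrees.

26.0°

K_p = (1+sin φ)/(1−sin φ) ⇒ sin φ = (K_p − 1)/(K_p + 1) = 0.4382.
φ = arcsin(0.4382) = 25.99°.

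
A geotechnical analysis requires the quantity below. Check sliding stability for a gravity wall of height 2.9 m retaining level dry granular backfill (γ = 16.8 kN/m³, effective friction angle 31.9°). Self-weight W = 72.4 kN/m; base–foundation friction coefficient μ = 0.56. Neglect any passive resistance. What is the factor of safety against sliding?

K_a = tan²(45° − 31.9°/2) = 0.3085.
P_a = ½K_aγH² = 0.5×0.3085×16.8×2.9² = 21.80 kN/m, acting at H/3 = 0.9667 m above the base.
FS_sliding = μW / P_a = 0.56×72.4 / 21.80 = 1.860.

1.86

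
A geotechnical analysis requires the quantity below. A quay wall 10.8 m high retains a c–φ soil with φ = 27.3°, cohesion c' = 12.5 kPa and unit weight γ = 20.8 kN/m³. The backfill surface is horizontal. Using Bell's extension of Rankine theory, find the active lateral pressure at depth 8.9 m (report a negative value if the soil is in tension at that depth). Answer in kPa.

K_a = (1 − sin φ)/(1 + sin φ) = 0.3711.
σ_a = K_a γ z − 2c√K_a = 0.3711×20.8×8.9 − 2×12.5×0.6092 = 53.47 kPa.

53.5 kPa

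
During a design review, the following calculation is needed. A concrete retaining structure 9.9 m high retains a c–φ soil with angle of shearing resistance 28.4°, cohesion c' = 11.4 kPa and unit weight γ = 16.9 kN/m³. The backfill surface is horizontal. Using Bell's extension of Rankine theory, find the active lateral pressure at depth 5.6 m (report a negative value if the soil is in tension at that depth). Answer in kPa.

K_a = (1 − sin φ)/(1 + sin φ) = 0.3554.
σ_a = K_a γ z − 2c√K_a = 0.3554×16.9×5.6 − 2×11.4×0.5961 = 20.04 kPa.

20.0 kPa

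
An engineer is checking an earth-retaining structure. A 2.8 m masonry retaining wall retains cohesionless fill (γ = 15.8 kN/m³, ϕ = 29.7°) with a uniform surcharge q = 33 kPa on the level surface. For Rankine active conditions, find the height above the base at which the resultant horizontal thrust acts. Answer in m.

1.21 m

K_a = 0.3374.
Triangular part P₁ = ½K_aγH² = 20.90 at H/3 = 0.9333 m; rectangular part P₂ = K_a q H = 31.17 at H/2 = 1.400 m.
ȳ = (P₁·0.9333 + P₂·1.400)/(P₁+P₂) = 1.213 m.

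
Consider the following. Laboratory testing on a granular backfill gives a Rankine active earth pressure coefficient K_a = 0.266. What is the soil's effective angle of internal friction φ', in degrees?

35.4°

K_a = tan²(45° − φ/2) ⇒ 45° − φ/2 = arctan(√0.266) = 27.28°.
φ = 2(45° − 27.28°) = 35.43°.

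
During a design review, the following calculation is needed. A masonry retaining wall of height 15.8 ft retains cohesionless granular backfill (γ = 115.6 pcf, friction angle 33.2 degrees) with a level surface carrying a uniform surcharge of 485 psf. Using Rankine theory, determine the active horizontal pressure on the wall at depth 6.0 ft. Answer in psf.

K_a = (1 − sin φ)/(1 + sin φ) = 0.2924.
σ_v = γz + q = 115.6 × 6.0 + 485 = 1179 psf.
σ_h = K_a σ_v = 0.2924 × 1179 = 344.6 psf.

345 psf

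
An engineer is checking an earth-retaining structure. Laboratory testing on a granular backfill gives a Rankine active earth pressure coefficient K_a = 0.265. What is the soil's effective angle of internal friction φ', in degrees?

K_a = tan²(45° − φ/2) ⇒ 45° − φ/2 = arctan(√0.265) = 27.24°.
φ = 2(45° − 27.24°) = 35.52°.

35.5°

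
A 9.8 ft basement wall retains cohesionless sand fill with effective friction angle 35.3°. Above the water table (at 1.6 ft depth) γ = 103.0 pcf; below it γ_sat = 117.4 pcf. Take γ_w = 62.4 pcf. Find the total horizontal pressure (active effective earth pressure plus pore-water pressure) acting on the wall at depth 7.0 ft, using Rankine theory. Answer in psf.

K_a = (1 − sin φ)/(1 + sin φ) = 0.2675.
γ' = 117.4 − 62.4 = 55.00 pcf.
Effective vertical stress at 7.0 ft: σ'_v = 103.0×1.6 + 55.00×5.40 = 461.8 psf.
σ'_h = K_a σ'_v = 0.2675 × 461.8 = 123.6 psf; u = γ_w × 5.40 = 337.0 psf.
Total σ_h = 123.6 + 337.0 = 460.5 psf.

461 psf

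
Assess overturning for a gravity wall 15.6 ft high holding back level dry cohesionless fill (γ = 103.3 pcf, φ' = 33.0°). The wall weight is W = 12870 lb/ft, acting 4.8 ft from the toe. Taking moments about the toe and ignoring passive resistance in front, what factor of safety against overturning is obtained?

3.21

K_a = tan²(45° − 33.0°/2) = 0.2948.
P_a = ½K_aγH² = 0.5×0.2948×103.3×15.6² = 3706 lb/ft, acting at H/3 = 5.200 ft above the base.
Overturning moment M_o = P_a × H/3 = 3706 × 5.200 = 19270.
Resisting moment M_r = W × 4.8 = 12870 × 4.8 = 61780.
FS_overturning = M_r/M_o = 61780/19270 = 3.206.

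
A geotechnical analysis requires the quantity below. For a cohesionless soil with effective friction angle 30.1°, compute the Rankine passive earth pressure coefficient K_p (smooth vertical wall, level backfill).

K_p = (1 + sin φ)/(1 − sin φ) = tan²(45° + 30.1°/2) = 3.012.

3.01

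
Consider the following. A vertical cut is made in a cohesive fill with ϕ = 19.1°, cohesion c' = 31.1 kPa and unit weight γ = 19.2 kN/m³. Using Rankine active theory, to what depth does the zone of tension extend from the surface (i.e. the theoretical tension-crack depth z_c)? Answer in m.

4.55 m

K_a = tan²(45° − 19.1°/2) = 0.5069; √K_a = 0.7120.
The active pressure is zero where K_a γ z = 2c√K_a, so z_c = 2c/(γ√K_a) = 2×31.1/(19.2×0.7120) = 4.550 m.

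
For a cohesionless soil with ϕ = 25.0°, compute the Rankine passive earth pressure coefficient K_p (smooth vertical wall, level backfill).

K_p = (1 + sin φ)/(1 − sin φ) = tan²(45° + 25.0°/2) = 2.464.

2.46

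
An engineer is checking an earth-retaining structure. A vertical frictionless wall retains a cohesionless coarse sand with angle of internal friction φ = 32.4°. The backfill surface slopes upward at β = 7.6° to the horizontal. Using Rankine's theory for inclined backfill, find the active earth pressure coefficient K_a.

K_a = cos β · (cos β − √(cos²β − cos²φ)) / (cos β + √(cos²β − cos²φ)).
cos β = 0.9912, cos φ = 0.8443, √(cos²β − cos²φ) = 0.5192.
K_a = 0.9912 × (0.9912 − 0.5192)/(0.9912 + 0.5192) = 0.3097.

0.310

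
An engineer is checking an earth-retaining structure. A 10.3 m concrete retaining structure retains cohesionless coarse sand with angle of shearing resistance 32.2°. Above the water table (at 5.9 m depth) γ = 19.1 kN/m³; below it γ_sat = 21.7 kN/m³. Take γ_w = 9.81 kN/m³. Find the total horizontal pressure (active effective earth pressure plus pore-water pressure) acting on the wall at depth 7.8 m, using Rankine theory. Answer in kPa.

K_a = (1 − sin φ)/(1 + sin φ) = 0.3047.
γ' = 21.7 − 9.81 = 11.89 kN/m³.
Effective vertical stress at 7.8 m: σ'_v = 19.1×5.9 + 11.89×1.90 = 135.3 kPa.
σ'_h = K_a σ'_v = 0.3047 × 135.3 = 41.23 kPa; u = γ_w × 1.90 = 18.64 kPa.
Total σ_h = 41.23 + 18.64 = 59.86 kPa.

59.9 kPa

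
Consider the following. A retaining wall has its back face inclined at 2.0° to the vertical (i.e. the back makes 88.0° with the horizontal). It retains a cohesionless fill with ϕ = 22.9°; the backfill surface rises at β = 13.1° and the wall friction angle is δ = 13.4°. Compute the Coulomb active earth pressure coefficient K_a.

0.515

K_a = sin²(α+φ) / [sin²α · sin(α−δ) · (1 + √{sin(φ+δ)sin(φ−β) / (sin(α−δ)sin(α+β))})²].
With α = 88.0°, φ = 22.9°, δ = 13.4°, β = 13.1°: K_a = 0.5152.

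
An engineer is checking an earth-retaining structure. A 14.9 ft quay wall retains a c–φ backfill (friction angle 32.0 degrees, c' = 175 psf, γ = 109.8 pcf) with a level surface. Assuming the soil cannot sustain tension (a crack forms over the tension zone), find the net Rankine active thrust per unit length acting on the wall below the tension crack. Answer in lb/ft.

1410 lb/ft

K_a = 0.3073; √K_a = 0.5543.
Tension-crack depth z_c = 2c/(γ√K_a) = 2×175/(109.8×0.5543) = 5.751 ft.
σ_a at base = K_a γ H − 2c√K_a = 0.3073×109.8×14.9 − 2×175×0.5543 = 308.7 psf.
P_a = ½ × 308.7 × (H − z_c) = 0.5×308.7×9.149 = 1412 lb/ft.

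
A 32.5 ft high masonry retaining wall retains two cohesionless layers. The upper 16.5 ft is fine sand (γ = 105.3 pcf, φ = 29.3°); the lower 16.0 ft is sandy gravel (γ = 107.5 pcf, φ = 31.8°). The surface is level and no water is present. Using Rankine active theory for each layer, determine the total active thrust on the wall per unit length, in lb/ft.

17800 lb/ft

K_a1 = tan²(45°−29.3°/2) = 0.3428; K_a2 = tan²(45°−31.8°/2) = 0.3098.
Layer 1: σ at base = K_a1 γ₁ h₁ = 595.7 psf; P₁ = ½×595.7×16.5 = 4914.
Layer 2: σ_v at top = γ₁h₁ = 1737; σ_h top = K_a2×1737 = 538.3; σ_h base = K_a2×(1737+107.5×16.0) = 1071.
P₂ = ½(538.3+1071)×16.0 = 12870. Total P_a = 4914+12870 = 17790 lb/ft.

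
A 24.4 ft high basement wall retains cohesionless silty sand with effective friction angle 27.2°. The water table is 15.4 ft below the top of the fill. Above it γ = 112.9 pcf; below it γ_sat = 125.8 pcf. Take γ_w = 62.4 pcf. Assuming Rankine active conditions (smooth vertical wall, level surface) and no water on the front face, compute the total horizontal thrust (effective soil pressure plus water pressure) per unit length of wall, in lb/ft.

K_a = tan²(45° − φ/2) = 0.3726.
γ' = 125.8 − 62.4 = 63.40 pcf. Depth below WT = 9.0 ft.
σ'_h at WT = K_a γ d_w = 647.8 psf; at base = 647.8 + K_a γ' × 9.0 = 860.4 psf.
P₁ (0–15.4 ft) = ½×647.8×15.4 = 4988. P₂ (15.4–24.4 ft) = ½(647.8+860.4)×9.0 = 6787.
P_w = ½ γ_w h₂² = 0.5×62.4×9.0² = 2527. Total = 4988+6787+2527 = 14300 lb/ft.

14300 lb/ft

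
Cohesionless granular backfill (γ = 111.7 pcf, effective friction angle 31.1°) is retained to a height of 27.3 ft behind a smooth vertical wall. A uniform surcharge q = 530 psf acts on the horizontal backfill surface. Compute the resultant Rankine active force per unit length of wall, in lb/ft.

K_a = tan²(45° − φ/2) = 0.3188.
Soil triangle: ½ K_a γ H² = 0.5×0.3188×111.7×27.3² = 13270 lb/ft.
Surcharge rectangle: K_a q H = 0.3188×530×27.3 = 4613 lb/ft.
Total = 13270 + 4613 = 17880 lb/ft.

17900 lb/ft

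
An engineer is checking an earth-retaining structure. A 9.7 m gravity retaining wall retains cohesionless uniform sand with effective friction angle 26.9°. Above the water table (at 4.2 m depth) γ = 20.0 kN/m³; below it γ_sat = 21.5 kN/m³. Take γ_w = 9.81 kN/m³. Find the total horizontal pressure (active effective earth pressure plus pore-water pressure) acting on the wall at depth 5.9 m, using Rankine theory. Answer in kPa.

K_a = (1 − sin φ)/(1 + sin φ) = 0.3770.
γ' = 21.5 − 9.81 = 11.69 kN/m³.
Effective vertical stress at 5.9 m: σ'_v = 20.0×4.2 + 11.69×1.70 = 103.9 kPa.
σ'_h = K_a σ'_v = 0.3770 × 103.9 = 39.16 kPa; u = γ_w × 1.70 = 16.68 kPa.
Total σ_h = 39.16 + 16.68 = 55.84 kPa.

55.8 kPa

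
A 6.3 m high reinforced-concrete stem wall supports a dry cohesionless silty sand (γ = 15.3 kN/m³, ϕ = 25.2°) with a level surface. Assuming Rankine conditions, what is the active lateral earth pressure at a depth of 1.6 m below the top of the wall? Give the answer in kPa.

K_a = (1 − sin φ)/(1 + sin φ) = 0.4027.
σ_h = K_a γ z = 0.4027 × 15.3 × 1.6 = 9.859 kPa.

9.86 kPa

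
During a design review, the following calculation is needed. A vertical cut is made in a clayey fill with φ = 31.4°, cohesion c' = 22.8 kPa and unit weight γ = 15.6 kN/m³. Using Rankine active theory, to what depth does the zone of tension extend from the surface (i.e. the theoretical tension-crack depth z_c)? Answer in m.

5.21 m

K_a = tan²(45° − 31.4°/2) = 0.3149; √K_a = 0.5612.
The active pressure is zero where K_a γ z = 2c√K_a, so z_c = 2c/(γ√K_a) = 2×22.8/(15.6×0.5612) = 5.209 m.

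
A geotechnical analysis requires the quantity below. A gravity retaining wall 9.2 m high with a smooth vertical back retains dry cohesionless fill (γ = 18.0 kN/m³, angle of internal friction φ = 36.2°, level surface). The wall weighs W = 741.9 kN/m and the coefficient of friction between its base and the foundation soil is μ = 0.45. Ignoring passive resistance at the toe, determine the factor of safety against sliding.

K_a = tan²(45° − 36.2°/2) = 0.2574.
P_a = ½K_aγH² = 0.5×0.2574×18.0×9.2² = 196.1 kN/m, acting at H/3 = 3.067 m above the base.
FS_sliding = μW / P_a = 0.45×741.9 / 196.1 = 1.703.

1.70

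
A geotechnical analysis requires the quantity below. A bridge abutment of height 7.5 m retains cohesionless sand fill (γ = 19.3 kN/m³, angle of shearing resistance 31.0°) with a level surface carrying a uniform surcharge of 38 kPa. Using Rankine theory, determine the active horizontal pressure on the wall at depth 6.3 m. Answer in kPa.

51.1 kPa

K_a = (1 − sin φ)/(1 + sin φ) = 0.3201.
σ_v = γz + q = 19.3 × 6.3 + 38 = 159.6 kPa.
σ_h = K_a σ_v = 0.3201 × 159.6 = 51.08 kPa.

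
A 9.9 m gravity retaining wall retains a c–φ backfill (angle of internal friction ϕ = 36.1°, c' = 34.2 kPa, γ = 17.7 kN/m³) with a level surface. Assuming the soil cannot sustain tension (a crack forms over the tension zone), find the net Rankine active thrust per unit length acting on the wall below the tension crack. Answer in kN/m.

12.1 kN/m

K_a = 0.2585; √K_a = 0.5084.
Tension-crack depth z_c = 2c/(γ√K_a) = 2×34.2/(17.7×0.5084) = 7.601 m.
σ_a at base = K_a γ H − 2c√K_a = 0.2585×17.7×9.9 − 2×34.2×0.5084 = 10.52 kPa.
P_a = ½ × 10.52 × (H − z_c) = 0.5×10.52×2.299 = 12.09 kN/m.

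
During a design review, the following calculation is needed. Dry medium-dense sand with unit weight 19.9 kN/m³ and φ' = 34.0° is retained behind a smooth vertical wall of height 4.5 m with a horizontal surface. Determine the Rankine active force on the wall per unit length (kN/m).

57.0 kN/m

K_a = tan²(45° − φ/2) = 0.2827.
P_a = ½ K_a γ H² = 0.5 × 0.2827 × 19.9 × 4.5² = 56.96 kN/m.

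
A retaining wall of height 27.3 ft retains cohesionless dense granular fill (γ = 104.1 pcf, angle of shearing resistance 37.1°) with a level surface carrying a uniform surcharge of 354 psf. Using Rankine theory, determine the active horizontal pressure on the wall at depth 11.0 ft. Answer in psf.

K_a = (1 − sin φ)/(1 + sin φ) = 0.2475.
σ_v = γz + q = 104.1 × 11.0 + 354 = 1499 psf.
σ_h = K_a σ_v = 0.2475 × 1499 = 371.0 psf.

371 psf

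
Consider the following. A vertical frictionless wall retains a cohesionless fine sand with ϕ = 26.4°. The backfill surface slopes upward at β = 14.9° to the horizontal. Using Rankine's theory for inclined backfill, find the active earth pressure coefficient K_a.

K_a = cos β · (cos β − √(cos²β − cos²φ)) / (cos β + √(cos²β − cos²φ)).
cos β = 0.9664, cos φ = 0.8957, √(cos²β − cos²φ) = 0.3627.
K_a = 0.9664 × (0.9664 − 0.3627)/(0.9664 + 0.3627) = 0.4389.

0.439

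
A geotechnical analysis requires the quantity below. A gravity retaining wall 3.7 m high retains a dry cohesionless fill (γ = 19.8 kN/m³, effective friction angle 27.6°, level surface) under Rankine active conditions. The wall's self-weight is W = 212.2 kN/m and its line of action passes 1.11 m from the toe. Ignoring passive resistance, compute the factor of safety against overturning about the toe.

K_a = tan²(45° − 27.6°/2) = 0.3668.
P_a = ½K_aγH² = 0.5×0.3668×19.8×3.7² = 49.71 kN/m, acting at H/3 = 1.233 m above the base.
Overturning moment M_o = P_a × H/3 = 49.71 × 1.233 = 61.31.
Resisting moment M_r = W × 1.11 = 212.2 × 1.11 = 235.5.
FS_overturning = M_r/M_o = 235.5/61.31 = 3.842.

3.84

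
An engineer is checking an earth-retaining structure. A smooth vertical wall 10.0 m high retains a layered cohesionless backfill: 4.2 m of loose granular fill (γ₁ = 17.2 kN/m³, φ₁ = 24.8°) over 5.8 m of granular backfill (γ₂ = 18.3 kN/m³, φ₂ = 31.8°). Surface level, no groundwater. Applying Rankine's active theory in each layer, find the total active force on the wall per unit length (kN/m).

K_a1 = tan²(45°−24.8°/2) = 0.4090; K_a2 = tan²(45°−31.8°/2) = 0.3098.
Layer 1: σ at base = K_a1 γ₁ h₁ = 29.55 kPa; P₁ = ½×29.55×4.2 = 62.05.
Layer 2: σ_v at top = γ₁h₁ = 72.24; σ_h top = K_a2×72.24 = 22.38; σ_h base = K_a2×(72.24+18.3×5.8) = 55.26.
P₂ = ½(22.38+55.26)×5.8 = 225.2. Total P_a = 62.05+225.2 = 287.2 kN/m.

287 kN/m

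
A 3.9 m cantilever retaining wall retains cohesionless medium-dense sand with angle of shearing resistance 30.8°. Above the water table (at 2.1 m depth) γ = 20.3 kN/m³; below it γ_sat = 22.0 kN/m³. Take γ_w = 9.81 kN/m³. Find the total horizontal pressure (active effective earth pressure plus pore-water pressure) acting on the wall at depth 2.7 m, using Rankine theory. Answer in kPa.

22.0 kPa

K_a = (1 − sin φ)/(1 + sin φ) = 0.3227.
γ' = 22.0 − 9.81 = 12.19 kN/m³.
Effective vertical stress at 2.7 m: σ'_v = 20.3×2.1 + 12.19×0.600 = 49.94 kPa.
σ'_h = K_a σ'_v = 0.3227 × 49.94 = 16.12 kPa; u = γ_w × 0.600 = 5.886 kPa.
Total σ_h = 16.12 + 5.886 = 22.00 kPa.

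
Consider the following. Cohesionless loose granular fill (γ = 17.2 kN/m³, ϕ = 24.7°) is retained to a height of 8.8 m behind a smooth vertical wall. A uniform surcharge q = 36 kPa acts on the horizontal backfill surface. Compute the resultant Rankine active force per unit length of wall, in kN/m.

K_a = tan²(45° − φ/2) = 0.4106.
Soil triangle: ½ K_a γ H² = 0.5×0.4106×17.2×8.8² = 273.4 kN/m.
Surcharge rectangle: K_a q H = 0.4106×36×8.8 = 130.1 kN/m.
Total = 273.4 + 130.1 = 403.5 kN/m.

404 kN/m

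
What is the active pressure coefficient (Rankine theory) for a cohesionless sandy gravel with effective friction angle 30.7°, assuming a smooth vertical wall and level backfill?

K_a = tan²(45° − φ/2) = tan²(29.65°) = 0.3240.

0.324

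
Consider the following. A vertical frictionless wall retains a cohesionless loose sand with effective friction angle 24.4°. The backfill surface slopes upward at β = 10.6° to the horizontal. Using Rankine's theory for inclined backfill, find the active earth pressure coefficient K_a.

K_a = cos β · (cos β − √(cos²β − cos²φ)) / (cos β + √(cos²β − cos²φ)).
cos β = 0.9829, cos φ = 0.9107, √(cos²β − cos²φ) = 0.3699.
K_a = 0.9829 × (0.9829 − 0.3699)/(0.9829 + 0.3699) = 0.4454.

0.445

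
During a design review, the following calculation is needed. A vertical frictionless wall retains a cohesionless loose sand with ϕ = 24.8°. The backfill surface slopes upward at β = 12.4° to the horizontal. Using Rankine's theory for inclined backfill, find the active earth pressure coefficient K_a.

K_a = cos β · (cos β − √(cos²β − cos²φ)) / (cos β + √(cos²β − cos²φ)).
cos β = 0.9767, cos φ = 0.9078, √(cos²β − cos²φ) = 0.3603.
K_a = 0.9767 × (0.9767 − 0.3603)/(0.9767 + 0.3603) = 0.4502.

0.450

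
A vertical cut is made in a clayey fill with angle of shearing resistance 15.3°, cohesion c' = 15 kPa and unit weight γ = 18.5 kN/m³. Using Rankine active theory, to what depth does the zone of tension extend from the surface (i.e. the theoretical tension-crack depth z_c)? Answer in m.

K_a = tan²(45° − 15.3°/2) = 0.5824; √K_a = 0.7632.
The active pressure is zero where K_a γ z = 2c√K_a, so z_c = 2c/(γ√K_a) = 2×15/(18.5×0.7632) = 2.125 m.

2.12 m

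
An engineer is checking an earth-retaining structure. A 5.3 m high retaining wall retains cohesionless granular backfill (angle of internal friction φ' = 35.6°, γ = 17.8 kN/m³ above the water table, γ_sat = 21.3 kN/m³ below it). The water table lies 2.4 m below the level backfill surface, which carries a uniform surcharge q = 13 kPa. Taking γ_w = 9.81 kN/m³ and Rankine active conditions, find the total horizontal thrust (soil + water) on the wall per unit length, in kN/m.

K_a = tan²(45° − φ/2) = 0.2641.
γ' = 21.3 − 9.81 = 11.49 kN/m³. h₂ = H − d_w = 2.9 m.
σ'_h: at surface K_a·q = 3.434; at WT K_a(q+γd_w) = 14.72; at base K_a(q+γd_w+γ'h₂) = 23.52 kPa.
P₁ = ½(3.434+14.72)×2.4 = 21.78; P₂ = ½(14.72+23.52)×2.9 = 55.44; P_w = ½γ_w h₂² = 41.25.
Total = 21.78+55.44+41.25 = 118.5 kN/m.

118 kN/m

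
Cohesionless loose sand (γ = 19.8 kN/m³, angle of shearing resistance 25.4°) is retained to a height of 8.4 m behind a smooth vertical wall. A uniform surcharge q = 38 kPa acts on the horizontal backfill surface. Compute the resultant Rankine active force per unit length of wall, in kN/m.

K_a = tan²(45° − φ/2) = 0.3996.
Soil triangle: ½ K_a γ H² = 0.5×0.3996×19.8×8.4² = 279.2 kN/m.
Surcharge rectangle: K_a q H = 0.3996×38×8.4 = 127.6 kN/m.
Total = 279.2 + 127.6 = 406.7 kN/m.

407 kN/m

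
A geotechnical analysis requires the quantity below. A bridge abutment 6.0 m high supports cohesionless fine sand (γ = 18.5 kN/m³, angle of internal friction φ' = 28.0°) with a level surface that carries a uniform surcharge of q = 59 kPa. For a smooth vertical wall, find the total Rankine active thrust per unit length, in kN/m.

248 kN/m

K_a = tan²(45° − φ/2) = 0.3610.
Soil triangle: ½ K_a γ H² = 0.5×0.3610×18.5×6.0² = 120.2 kN/m.
Surcharge rectangle: K_a q H = 0.3610×59×6.0 = 127.8 kN/m.
Total = 120.2 + 127.8 = 248.0 kN/m.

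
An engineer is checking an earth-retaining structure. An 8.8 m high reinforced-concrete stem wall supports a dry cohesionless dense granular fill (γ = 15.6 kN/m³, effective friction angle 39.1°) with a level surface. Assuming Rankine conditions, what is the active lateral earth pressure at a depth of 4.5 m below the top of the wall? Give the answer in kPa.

15.9 kPa

K_a = (1 − sin φ)/(1 + sin φ) = 0.2265.
σ_h = K_a γ z = 0.2265 × 15.6 × 4.5 = 15.90 kPa.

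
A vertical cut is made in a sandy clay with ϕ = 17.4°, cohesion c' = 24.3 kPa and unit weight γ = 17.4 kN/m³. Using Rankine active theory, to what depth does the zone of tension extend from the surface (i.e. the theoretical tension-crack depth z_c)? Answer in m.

K_a = tan²(45° − 17.4°/2) = 0.5396; √K_a = 0.7346.
The active pressure is zero where K_a γ z = 2c√K_a, so z_c = 2c/(γ√K_a) = 2×24.3/(17.4×0.7346) = 3.802 m.

3.80 m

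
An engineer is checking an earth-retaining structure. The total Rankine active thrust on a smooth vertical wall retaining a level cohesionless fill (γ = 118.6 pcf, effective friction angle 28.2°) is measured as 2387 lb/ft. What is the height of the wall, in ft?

10.6 ft

K_a = 0.3582. P_a = ½ K_a γ H² ⇒ H = √(2P_a/(K_a γ)).
H = √(2×2387/(0.3582×118.6)) = 10.60 ft.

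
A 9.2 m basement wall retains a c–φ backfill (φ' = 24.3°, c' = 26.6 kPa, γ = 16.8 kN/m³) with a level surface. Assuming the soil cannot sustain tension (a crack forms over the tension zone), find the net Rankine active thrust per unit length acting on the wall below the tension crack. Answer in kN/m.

64.6 kN/m

K_a = 0.4169; √K_a = 0.6457.
Tension-crack depth z_c = 2c/(γ√K_a) = 2×26.6/(16.8×0.6457) = 4.904 m.
σ_a at base = K_a γ H − 2c√K_a = 0.4169×16.8×9.2 − 2×26.6×0.6457 = 30.09 kPa.
P_a = ½ × 30.09 × (H − z_c) = 0.5×30.09×4.296 = 64.62 kN/m.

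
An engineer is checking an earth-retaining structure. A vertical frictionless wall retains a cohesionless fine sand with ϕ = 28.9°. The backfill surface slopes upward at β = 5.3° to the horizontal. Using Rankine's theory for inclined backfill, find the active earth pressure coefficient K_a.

K_a = cos β · (cos β − √(cos²β − cos²φ)) / (cos β + √(cos²β − cos²φ)).
cos β = 0.9957, cos φ = 0.8755, √(cos²β − cos²φ) = 0.4744.
K_a = 0.9957 × (0.9957 − 0.4744)/(0.9957 + 0.4744) = 0.3531.

0.353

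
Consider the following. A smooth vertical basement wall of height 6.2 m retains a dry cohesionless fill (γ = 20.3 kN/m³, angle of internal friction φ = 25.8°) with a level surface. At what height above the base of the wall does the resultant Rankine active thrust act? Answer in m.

2.07 m

K_a = 0.3935.
The pressure distribution is triangular, so the resultant acts at H/3 above the base = 6.2/3 = 2.067 m.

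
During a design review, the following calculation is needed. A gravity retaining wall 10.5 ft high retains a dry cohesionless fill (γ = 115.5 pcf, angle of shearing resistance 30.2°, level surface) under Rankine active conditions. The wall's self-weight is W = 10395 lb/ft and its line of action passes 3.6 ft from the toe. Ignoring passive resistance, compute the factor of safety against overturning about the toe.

K_a = tan²(45° − 30.2°/2) = 0.3307.
P_a = ½K_aγH² = 0.5×0.3307×115.5×10.5² = 2105 lb/ft, acting at H/3 = 3.500 ft above the base.
Overturning moment M_o = P_a × H/3 = 2105 × 3.500 = 7368.
Resisting moment M_r = W × 3.6 = 10395 × 3.6 = 37420.
FS_overturning = M_r/M_o = 37420/7368 = 5.079.

5.08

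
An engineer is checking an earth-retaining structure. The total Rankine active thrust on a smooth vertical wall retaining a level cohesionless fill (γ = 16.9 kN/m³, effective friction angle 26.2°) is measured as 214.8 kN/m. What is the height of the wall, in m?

K_a = 0.3874. P_a = ½ K_a γ H² ⇒ H = √(2P_a/(K_a γ)).
H = √(2×214.8/(0.3874×16.9)) = 8.100 m.

8.10 m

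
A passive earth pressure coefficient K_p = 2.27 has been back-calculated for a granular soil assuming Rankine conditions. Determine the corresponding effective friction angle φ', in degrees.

22.9°

K_p = (1+sin φ)/(1−sin φ) ⇒ sin φ = (K_p − 1)/(K_p + 1) = 0.3884.
φ = arcsin(0.3884) = 22.85°.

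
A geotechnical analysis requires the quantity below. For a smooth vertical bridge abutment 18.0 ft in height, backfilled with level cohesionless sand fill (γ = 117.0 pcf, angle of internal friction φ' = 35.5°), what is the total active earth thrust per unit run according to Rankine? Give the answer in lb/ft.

K_a = tan²(45° − φ/2) = 0.2653.
P_a = ½ K_a γ H² = 0.5 × 0.2653 × 117.0 × 18.0² = 5028 lb/ft.

5030 lb/ft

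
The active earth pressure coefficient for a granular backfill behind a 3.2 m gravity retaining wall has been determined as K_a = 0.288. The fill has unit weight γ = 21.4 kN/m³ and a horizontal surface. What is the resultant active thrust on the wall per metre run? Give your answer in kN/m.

P = ½ K_a γ H² = 0.5 × 0.288 × 21.4 × 3.2² = 31.56 kN/m.

31.6 kN/m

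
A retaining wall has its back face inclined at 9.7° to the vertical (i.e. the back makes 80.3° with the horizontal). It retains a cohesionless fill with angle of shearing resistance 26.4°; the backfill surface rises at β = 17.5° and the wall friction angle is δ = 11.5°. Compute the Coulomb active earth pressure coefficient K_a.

0.581

K_a = sin²(α+φ) / [sin²α · sin(α−δ) · (1 + √{sin(φ+δ)sin(φ−β) / (sin(α−δ)sin(α+β))})²].
With α = 80.3°, φ = 26.4°, δ = 11.5°, β = 17.5°: K_a = 0.5806.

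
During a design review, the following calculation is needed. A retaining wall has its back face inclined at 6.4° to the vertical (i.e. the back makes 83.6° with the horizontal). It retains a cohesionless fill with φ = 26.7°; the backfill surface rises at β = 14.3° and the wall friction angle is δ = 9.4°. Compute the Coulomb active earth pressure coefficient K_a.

K_a = sin²(α+φ) / [sin²α · sin(α−δ) · (1 + √{sin(φ+δ)sin(φ−β) / (sin(α−δ)sin(α+β))})²].
With α = 83.6°, φ = 26.7°, δ = 9.4°, β = 14.3°: K_a = 0.4973.

0.497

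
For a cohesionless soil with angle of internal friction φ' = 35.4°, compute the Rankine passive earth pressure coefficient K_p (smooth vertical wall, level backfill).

3.75

K_p = (1 + sin φ)/(1 − sin φ) = tan²(45° + 35.4°/2) = 3.754.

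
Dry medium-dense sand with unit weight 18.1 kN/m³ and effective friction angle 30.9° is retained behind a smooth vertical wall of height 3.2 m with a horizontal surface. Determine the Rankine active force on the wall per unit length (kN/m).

K_a = tan²(45° − φ/2) = 0.3214.
P_a = ½ K_a γ H² = 0.5 × 0.3214 × 18.1 × 3.2² = 29.79 kN/m.

29.8 kN/m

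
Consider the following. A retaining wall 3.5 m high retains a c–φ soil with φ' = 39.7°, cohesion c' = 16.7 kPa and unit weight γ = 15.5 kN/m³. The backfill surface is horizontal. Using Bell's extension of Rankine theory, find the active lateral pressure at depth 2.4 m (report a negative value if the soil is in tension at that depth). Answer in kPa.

K_a = (1 − sin φ)/(1 + sin φ) = 0.2204.
σ_a = K_a γ z − 2c√K_a = 0.2204×15.5×2.4 − 2×16.7×0.4695 = -7.481 kPa.

-7.48 kPa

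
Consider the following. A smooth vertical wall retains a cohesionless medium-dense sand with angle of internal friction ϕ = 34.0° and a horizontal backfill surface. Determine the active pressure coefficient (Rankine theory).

K_a = tan²(45° − φ/2) = tan²(28.00°) = 0.2827.

0.283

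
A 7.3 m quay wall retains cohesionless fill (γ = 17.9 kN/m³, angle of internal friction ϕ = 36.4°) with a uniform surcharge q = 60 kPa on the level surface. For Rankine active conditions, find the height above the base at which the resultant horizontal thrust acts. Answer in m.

K_a = 0.2552.
Triangular part P₁ = ½K_aγH² = 121.7 at H/3 = 2.433 m; rectangular part P₂ = K_a q H = 111.8 at H/2 = 3.650 m.
ȳ = (P₁·2.433 + P₂·3.650)/(P₁+P₂) = 3.016 m.

3.02 m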